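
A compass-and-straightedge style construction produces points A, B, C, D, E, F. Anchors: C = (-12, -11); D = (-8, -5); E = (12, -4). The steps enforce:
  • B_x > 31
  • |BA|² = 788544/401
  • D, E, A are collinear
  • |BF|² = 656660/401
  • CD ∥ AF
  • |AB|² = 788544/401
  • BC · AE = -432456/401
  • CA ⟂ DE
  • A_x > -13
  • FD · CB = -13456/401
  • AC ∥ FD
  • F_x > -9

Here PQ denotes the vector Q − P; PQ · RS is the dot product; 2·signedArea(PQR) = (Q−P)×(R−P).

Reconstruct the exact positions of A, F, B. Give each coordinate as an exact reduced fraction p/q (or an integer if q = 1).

1. A_x = -4928/401  [D, E, A are collinear ∩ CA ⟂ DE]
2. A_y = -2091/401  [D, E, A are collinear ∩ CA ⟂ DE]
   → A = (-4928/401, -2091/401)
3. F_x = -3324/401  [AC ∥ FD ∩ CD ∥ AF]
4. F_y = 315/401  [AC ∥ FD ∩ CD ∥ AF]
   → F = (-3324/401, 315/401)
5. B_x = 32  [BC · AE = -432456/401 ∩ FD · CB = -13456/401]
6. B_y = -3  [BC · AE = -432456/401 ∩ FD · CB = -13456/401]
   → B = (32, -3)

A = (-4928/401, -2091/401)
B = (32, -3)
F = (-3324/401, 315/401)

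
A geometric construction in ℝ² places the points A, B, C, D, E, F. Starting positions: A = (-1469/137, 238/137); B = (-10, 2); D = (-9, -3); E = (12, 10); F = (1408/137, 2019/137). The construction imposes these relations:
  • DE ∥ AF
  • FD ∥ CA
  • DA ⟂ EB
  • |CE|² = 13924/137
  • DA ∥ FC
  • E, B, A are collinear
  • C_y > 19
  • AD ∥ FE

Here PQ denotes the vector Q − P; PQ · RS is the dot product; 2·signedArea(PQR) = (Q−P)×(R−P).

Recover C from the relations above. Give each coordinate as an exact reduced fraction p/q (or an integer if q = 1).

C = (1172/137, 2668/137)

1. C_x = 1172/137  [FD ∥ CA ∩ DA ∥ FC]
2. C_y = 2668/137  [FD ∥ CA ∩ DA ∥ FC]
   → C = (1172/137, 2668/137)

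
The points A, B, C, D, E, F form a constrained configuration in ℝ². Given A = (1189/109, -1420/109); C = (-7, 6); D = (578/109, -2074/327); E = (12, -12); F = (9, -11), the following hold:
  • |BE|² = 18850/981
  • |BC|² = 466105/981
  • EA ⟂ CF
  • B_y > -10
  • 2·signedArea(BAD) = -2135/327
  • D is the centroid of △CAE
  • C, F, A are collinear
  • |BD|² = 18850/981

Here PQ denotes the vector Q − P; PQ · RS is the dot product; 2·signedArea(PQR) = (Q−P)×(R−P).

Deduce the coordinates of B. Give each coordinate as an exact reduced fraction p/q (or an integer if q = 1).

B = (943/109, -2999/327)

1. B_x = 943/109  [line -2186/327·x + -611/109·y + 2101/327 = 0 ∩ |BE|² = 18850/981]
2. B_y = -2999/327  [line -2186/327·x + -611/109·y + 2101/327 = 0 ∩ |BE|² = 18850/981]
   → B = (943/109, -2999/327)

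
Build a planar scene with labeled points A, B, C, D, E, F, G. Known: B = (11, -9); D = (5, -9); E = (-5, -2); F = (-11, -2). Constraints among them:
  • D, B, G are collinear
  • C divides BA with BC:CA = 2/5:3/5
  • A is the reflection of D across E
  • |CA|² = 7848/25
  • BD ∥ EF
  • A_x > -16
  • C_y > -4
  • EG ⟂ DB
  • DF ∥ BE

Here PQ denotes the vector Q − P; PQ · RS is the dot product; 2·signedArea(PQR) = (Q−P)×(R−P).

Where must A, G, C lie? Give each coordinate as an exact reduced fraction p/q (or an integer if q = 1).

A = (-15, 5)
C = (3/5, -17/5)
G = (-5, -9)

1. A_x = -15  [A is the reflection of D across E]
2. A_y = 5  [A is the reflection of D across E]
   → A = (-15, 5)
3. G_x = -5  [D, B, G are collinear ∩ EG ⟂ DB]
4. G_y = -9  [D, B, G are collinear ∩ EG ⟂ DB]
   → G = (-5, -9)
5. C_x = 3/5  [C divides BA with BC:CA = 2/5:3/5]
6. C_y = -17/5  [C divides BA with BC:CA = 2/5:3/5]
   → C = (3/5, -17/5)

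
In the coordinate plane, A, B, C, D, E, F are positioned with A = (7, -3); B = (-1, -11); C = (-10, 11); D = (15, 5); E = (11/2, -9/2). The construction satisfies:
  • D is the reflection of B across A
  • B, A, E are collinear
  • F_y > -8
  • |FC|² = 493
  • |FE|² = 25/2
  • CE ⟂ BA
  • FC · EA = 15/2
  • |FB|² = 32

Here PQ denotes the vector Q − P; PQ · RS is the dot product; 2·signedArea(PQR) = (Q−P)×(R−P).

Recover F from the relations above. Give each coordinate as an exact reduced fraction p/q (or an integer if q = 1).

1. F_x = 3  [line -3/2·x + -3/2·y + -6 = 0 ∩ |FE|² = 25/2]
2. F_y = -7  [line -3/2·x + -3/2·y + -6 = 0 ∩ |FE|² = 25/2]
   → F = (3, -7)

F = (3, -7)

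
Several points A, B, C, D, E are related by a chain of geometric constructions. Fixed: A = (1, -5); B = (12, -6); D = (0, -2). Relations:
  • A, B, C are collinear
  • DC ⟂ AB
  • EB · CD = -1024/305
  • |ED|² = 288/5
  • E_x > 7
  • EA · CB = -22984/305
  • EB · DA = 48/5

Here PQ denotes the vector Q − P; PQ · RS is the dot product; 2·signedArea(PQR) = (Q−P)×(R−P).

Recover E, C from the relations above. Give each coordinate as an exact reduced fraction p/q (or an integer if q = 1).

C = (-16/61, -298/61)
E = (36/5, -22/5)

1. E_x = 36/5  [line -1·x + 3·y + 102/5 = 0 ∩ |ED|² = 288/5]
2. E_y = -22/5  [line -1·x + 3·y + 102/5 = 0 ∩ |ED|² = 288/5]
   → E = (36/5, -22/5)
3. C_x = -16/61  [EB · CD = -1024/305 ∩ A, B, C are collinear]
4. C_y = -298/61  [EB · CD = -1024/305 ∩ A, B, C are collinear]
   → C = (-16/61, -298/61)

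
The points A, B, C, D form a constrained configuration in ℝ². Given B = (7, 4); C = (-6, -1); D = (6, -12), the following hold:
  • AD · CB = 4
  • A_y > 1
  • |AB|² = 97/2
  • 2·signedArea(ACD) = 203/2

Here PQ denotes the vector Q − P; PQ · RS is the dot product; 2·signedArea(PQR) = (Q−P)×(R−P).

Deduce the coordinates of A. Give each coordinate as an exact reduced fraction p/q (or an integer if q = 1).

1. A_x = 1/2  [AD · CB = 4 ∩ 2·signedArea(ACD) = 203/2]
2. A_y = 3/2  [AD · CB = 4 ∩ 2·signedArea(ACD) = 203/2]
   → A = (1/2, 3/2)

A = (1/2, 3/2)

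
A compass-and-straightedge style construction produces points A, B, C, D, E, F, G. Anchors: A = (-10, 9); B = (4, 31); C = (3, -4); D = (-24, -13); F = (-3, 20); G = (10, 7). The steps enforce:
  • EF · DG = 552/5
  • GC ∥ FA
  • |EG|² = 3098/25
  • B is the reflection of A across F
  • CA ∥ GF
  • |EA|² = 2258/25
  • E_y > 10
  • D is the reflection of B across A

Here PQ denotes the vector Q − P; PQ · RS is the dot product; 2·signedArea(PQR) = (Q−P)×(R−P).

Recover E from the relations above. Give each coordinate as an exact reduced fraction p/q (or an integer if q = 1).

E = (-3/5, 52/5)

1. E_x = -3/5  [line -34·x + -20·y + 938/5 = 0 ∩ |EG|² = 3098/25]
2. E_y = 52/5  [line -34·x + -20·y + 938/5 = 0 ∩ |EG|² = 3098/25]
   → E = (-3/5, 52/5)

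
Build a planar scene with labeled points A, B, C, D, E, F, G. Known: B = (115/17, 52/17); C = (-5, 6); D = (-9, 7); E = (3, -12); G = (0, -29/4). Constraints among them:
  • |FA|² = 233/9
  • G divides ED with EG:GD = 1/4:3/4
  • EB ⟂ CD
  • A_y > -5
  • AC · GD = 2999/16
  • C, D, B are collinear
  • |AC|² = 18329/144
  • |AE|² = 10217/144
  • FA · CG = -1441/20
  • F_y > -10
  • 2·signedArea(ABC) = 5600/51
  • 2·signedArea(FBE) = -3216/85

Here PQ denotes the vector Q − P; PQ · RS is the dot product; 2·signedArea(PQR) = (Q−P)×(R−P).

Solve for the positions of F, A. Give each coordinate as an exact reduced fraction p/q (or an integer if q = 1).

A = (-2/3, -53/12)
F = (6/5, -183/20)

1. A_x = -2/3  [2·signedArea(ABC) = 5600/51 ∩ AC · GD = 2999/16]
2. A_y = -53/12  [2·signedArea(ABC) = 5600/51 ∩ AC · GD = 2999/16]
   → A = (-2/3, -53/12)
3. F_x = 6/5  [2·signedArea(FBE) = -3216/85 ∩ FA · CG = -1441/20]
4. F_y = -183/20  [2·signedArea(FBE) = -3216/85 ∩ FA · CG = -1441/20]
   → F = (6/5, -183/20)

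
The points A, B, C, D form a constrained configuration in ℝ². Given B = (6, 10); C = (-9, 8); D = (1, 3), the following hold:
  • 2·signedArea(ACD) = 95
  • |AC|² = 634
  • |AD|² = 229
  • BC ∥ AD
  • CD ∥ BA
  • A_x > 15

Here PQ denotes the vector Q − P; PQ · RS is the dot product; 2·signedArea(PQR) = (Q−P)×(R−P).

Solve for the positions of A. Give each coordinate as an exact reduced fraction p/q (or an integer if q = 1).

1. A_x = 16  [BC ∥ AD ∩ CD ∥ BA]
2. A_y = 5  [BC ∥ AD ∩ CD ∥ BA]
   → A = (16, 5)

A = (16, 5)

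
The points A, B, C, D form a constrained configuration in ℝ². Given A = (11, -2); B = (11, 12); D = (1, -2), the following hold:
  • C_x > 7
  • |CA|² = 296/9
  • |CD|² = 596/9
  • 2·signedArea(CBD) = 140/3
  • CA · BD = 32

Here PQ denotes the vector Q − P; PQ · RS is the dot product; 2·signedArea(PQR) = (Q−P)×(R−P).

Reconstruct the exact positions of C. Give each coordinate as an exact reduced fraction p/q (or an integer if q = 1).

C = (23/3, 8/3)

1. C_x = 23/3  [2·signedArea(CBD) = 140/3 ∩ CA · BD = 32]
2. C_y = 8/3  [2·signedArea(CBD) = 140/3 ∩ CA · BD = 32]
   → C = (23/3, 8/3)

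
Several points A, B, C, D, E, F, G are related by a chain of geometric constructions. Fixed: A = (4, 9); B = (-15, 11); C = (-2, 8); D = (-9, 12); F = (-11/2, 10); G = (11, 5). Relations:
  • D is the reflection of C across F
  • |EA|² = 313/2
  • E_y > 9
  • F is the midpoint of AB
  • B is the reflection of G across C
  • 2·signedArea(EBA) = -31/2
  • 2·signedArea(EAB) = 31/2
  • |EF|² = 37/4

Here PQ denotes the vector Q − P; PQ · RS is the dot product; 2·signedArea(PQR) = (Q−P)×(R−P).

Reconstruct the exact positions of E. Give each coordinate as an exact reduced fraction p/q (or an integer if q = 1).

1. E_x = -17/2  [line -2·x + -19·y + 327/2 = 0 ∩ |EF|² = 37/4]
2. E_y = 19/2  [line -2·x + -19·y + 327/2 = 0 ∩ |EF|² = 37/4]
   → E = (-17/2, 19/2)

E = (-17/2, 19/2)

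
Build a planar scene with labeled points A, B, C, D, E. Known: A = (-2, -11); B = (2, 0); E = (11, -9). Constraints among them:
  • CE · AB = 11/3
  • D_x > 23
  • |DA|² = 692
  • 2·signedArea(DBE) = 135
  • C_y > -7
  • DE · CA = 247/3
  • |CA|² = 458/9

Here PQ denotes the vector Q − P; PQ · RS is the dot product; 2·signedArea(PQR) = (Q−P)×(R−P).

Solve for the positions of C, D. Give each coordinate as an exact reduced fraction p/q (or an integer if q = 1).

C = (11/3, -20/3)
D = (24, -7)

1. D_x = 24  [line 9·x + 9·y + -153 = 0 ∩ |DA|² = 692]
2. D_y = -7  [line 9·x + 9·y + -153 = 0 ∩ |DA|² = 692]
   → D = (24, -7)
3. C_x = 11/3  [CE · AB = 11/3 ∩ DE · CA = 247/3]
4. C_y = -20/3  [CE · AB = 11/3 ∩ DE · CA = 247/3]
   → C = (11/3, -20/3)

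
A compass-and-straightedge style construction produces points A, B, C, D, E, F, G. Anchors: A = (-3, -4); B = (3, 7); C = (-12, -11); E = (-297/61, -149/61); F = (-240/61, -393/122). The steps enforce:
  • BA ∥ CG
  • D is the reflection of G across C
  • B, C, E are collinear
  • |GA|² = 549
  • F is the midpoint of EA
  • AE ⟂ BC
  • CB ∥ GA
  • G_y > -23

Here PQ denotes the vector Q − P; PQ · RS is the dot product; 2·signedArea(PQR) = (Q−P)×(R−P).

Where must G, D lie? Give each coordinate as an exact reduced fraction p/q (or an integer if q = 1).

1. G_x = -18  [CB ∥ GA ∩ BA ∥ CG]
2. G_y = -22  [CB ∥ GA ∩ BA ∥ CG]
   → G = (-18, -22)
3. D_x = -6  [D is the reflection of G across C]
4. D_y = 0  [D is the reflection of G across C]
   → D = (-6, 0)

D = (-6, 0)
G = (-18, -22)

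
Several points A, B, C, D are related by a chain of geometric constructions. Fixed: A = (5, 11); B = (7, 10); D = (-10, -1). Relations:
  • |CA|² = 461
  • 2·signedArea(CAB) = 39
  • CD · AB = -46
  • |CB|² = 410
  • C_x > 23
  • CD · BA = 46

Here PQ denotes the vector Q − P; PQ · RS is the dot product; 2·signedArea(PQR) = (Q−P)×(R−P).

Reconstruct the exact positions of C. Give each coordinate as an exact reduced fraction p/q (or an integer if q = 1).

C = (24, 21)

1. C_x = 24  [CD · AB = -46 ∩ 2·signedArea(CAB) = 39]
2. C_y = 21  [CD · AB = -46 ∩ 2·signedArea(CAB) = 39]
   → C = (24, 21)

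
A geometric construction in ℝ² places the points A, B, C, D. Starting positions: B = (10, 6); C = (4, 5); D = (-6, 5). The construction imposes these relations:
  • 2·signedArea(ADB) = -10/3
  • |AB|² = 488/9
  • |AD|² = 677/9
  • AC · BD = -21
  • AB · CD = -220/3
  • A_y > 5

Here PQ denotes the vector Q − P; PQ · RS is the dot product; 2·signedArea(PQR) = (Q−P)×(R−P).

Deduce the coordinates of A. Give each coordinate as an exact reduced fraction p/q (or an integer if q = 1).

1. A_x = 8/3  [2·signedArea(ADB) = -10/3 ∩ AB · CD = -220/3]
2. A_y = 16/3  [2·signedArea(ADB) = -10/3 ∩ AB · CD = -220/3]
   → A = (8/3, 16/3)

A = (8/3, 16/3)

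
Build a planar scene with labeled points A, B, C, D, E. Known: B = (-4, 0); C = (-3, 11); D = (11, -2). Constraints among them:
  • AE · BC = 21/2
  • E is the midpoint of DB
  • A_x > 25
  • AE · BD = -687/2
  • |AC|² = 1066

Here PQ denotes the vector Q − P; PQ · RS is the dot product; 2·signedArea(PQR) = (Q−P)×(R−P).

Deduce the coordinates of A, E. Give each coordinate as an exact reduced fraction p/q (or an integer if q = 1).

A = (26, -4)
E = (7/2, -1)

1. E_x = 7/2  [E is the midpoint of DB]
2. E_y = -1  [E is the midpoint of DB]
   → E = (7/2, -1)
3. A_x = 26  [AE · BC = 21/2 ∩ AE · BD = -687/2]
4. A_y = -4  [AE · BC = 21/2 ∩ AE · BD = -687/2]
   → A = (26, -4)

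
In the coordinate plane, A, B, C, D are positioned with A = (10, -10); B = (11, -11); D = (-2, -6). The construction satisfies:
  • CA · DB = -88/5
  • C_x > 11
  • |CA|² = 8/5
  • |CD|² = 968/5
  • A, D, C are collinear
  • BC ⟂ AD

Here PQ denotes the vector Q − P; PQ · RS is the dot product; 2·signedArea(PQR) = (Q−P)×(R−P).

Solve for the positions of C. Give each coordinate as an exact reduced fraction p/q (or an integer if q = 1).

1. C_x = 56/5  [A, D, C are collinear ∩ BC ⟂ AD]
2. C_y = -52/5  [A, D, C are collinear ∩ BC ⟂ AD]
   → C = (56/5, -52/5)

C = (56/5, -52/5)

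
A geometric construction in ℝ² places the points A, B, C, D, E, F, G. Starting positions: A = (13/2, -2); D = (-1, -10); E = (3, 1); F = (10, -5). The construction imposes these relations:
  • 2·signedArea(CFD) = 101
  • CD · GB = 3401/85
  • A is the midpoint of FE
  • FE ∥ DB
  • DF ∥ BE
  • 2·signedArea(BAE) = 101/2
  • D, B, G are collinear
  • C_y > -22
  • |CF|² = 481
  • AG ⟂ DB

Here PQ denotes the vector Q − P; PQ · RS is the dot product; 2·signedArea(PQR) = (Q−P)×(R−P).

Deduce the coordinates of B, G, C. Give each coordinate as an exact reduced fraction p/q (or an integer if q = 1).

1. B_x = -8  [DF ∥ BE ∩ FE ∥ DB]
2. B_y = -4  [DF ∥ BE ∩ FE ∥ DB]
   → B = (-8, -4)
3. G_x = -107/170  [D, B, G are collinear ∩ AG ⟂ DB]
4. G_y = -877/85  [D, B, G are collinear ∩ AG ⟂ DB]
   → G = (-107/170, -877/85)
5. C_x = -5  [2·signedArea(CFD) = 101 ∩ CD · GB = 3401/85]
6. C_y = -21  [2·signedArea(CFD) = 101 ∩ CD · GB = 3401/85]
   → C = (-5, -21)

B = (-8, -4)
C = (-5, -21)
G = (-107/170, -877/85)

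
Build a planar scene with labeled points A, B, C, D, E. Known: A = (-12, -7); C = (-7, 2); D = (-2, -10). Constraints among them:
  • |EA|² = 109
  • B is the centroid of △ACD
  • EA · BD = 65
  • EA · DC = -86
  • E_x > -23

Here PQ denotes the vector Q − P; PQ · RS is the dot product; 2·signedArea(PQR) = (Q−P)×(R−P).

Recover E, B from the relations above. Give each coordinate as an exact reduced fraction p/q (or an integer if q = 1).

1. B_x = -7  [B is the centroid of △ACD]
2. B_y = -5  [B is the centroid of △ACD]
   → B = (-7, -5)
3. E_x = -22  [EA · BD = 65 ∩ EA · DC = -86]
4. E_y = -4  [EA · BD = 65 ∩ EA · DC = -86]
   → E = (-22, -4)

B = (-7, -5)
E = (-22, -4)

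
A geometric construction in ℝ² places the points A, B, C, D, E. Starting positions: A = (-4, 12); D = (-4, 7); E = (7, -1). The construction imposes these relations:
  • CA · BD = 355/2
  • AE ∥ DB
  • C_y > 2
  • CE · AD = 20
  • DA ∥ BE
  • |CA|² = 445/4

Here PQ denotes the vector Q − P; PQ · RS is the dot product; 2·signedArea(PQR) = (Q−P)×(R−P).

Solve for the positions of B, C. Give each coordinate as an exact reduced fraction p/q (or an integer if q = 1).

1. B_x = 7  [DA ∥ BE ∩ AE ∥ DB]
2. B_y = -6  [DA ∥ BE ∩ AE ∥ DB]
   → B = (7, -6)
3. C_x = 3/2  [CE · AD = 20 ∩ CA · BD = 355/2]
4. C_y = 3  [CE · AD = 20 ∩ CA · BD = 355/2]
   → C = (3/2, 3)

B = (7, -6)
C = (3/2, 3)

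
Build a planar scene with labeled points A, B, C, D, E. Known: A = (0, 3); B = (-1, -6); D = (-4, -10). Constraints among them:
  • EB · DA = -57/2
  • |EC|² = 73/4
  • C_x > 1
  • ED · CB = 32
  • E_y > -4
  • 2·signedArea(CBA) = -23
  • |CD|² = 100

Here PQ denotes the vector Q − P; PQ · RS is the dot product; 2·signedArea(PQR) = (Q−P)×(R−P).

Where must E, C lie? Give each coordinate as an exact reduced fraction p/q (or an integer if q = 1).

1. C_x = 2  [line -9·x + 1·y + 20 = 0 ∩ |CD|² = 100]
2. C_y = -2  [line -9·x + 1·y + 20 = 0 ∩ |CD|² = 100]
   → C = (2, -2)
3. E_x = -2  [ED · CB = 32 ∩ EB · DA = -57/2]
4. E_y = -7/2  [ED · CB = 32 ∩ EB · DA = -57/2]
   → E = (-2, -7/2)

C = (2, -2)
E = (-2, -7/2)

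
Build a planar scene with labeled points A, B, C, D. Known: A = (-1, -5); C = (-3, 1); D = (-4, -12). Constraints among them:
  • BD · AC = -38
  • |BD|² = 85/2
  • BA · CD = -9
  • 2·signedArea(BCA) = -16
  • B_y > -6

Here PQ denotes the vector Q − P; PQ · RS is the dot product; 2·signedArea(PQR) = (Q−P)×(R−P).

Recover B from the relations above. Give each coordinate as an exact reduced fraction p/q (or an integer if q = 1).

B = (-7/2, -11/2)

1. B_x = -7/2  [2·signedArea(BCA) = -16 ∩ BD · AC = -38]
2. B_y = -11/2  [2·signedArea(BCA) = -16 ∩ BD · AC = -38]
   → B = (-7/2, -11/2)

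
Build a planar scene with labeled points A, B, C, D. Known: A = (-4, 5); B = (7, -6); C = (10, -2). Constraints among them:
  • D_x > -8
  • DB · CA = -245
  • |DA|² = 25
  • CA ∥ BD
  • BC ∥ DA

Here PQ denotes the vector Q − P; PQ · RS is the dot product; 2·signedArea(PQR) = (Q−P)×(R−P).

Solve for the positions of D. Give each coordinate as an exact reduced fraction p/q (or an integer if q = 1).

1. D_x = -7  [BC ∥ DA ∩ CA ∥ BD]
2. D_y = 1  [BC ∥ DA ∩ CA ∥ BD]
   → D = (-7, 1)

D = (-7, 1)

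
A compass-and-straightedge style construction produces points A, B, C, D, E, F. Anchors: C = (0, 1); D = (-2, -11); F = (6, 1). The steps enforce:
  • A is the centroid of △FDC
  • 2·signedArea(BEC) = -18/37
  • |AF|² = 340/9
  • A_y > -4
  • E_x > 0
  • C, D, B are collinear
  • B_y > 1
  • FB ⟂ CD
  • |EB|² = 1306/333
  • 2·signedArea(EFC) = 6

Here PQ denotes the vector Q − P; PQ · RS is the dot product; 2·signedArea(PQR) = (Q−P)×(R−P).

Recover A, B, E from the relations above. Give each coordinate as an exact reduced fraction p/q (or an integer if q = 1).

1. A_x = 4/3  [A is the centroid of △FDC]
2. A_y = -3  [A is the centroid of △FDC]
   → A = (4/3, -3)
3. B_x = 6/37  [C, D, B are collinear ∩ FB ⟂ CD]
4. B_y = 73/37  [C, D, B are collinear ∩ FB ⟂ CD]
   → B = (6/37, 73/37)
5. E_x = 1/3  [2·signedArea(EFC) = 6 ∩ 2·signedArea(BEC) = -18/37]
6. E_y = 0  [2·signedArea(EFC) = 6 ∩ 2·signedArea(BEC) = -18/37]
   → E = (1/3, 0)

A = (4/3, -3)
B = (6/37, 73/37)
E = (1/3, 0)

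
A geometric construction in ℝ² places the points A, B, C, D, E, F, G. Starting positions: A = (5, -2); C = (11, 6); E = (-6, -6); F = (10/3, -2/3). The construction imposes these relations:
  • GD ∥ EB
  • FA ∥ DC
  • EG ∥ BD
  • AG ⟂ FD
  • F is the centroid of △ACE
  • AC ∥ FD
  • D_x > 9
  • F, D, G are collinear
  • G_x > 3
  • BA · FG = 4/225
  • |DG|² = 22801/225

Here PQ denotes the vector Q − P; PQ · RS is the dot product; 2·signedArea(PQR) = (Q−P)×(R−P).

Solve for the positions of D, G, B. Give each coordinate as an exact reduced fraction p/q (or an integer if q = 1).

B = (1/25, 154/75)
D = (28/3, 22/3)
G = (247/75, -18/25)

1. D_x = 28/3  [FA ∥ DC ∩ AC ∥ FD]
2. D_y = 22/3  [FA ∥ DC ∩ AC ∥ FD]
   → D = (28/3, 22/3)
3. G_x = 247/75  [F, D, G are collinear ∩ AG ⟂ FD]
4. G_y = -18/25  [F, D, G are collinear ∩ AG ⟂ FD]
   → G = (247/75, -18/25)
5. B_x = 1/25  [EG ∥ BD ∩ GD ∥ EB]
6. B_y = 154/75  [EG ∥ BD ∩ GD ∥ EB]
   → B = (1/25, 154/75)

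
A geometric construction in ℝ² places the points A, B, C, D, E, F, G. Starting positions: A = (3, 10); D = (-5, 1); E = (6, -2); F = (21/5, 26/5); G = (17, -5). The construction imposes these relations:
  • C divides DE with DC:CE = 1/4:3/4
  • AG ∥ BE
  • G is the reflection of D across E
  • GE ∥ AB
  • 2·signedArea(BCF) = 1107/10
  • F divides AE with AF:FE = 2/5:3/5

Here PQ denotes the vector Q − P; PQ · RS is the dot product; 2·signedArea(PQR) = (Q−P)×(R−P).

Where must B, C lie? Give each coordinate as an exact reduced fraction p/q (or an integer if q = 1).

1. B_x = -8  [AG ∥ BE ∩ GE ∥ AB]
2. B_y = 13  [AG ∥ BE ∩ GE ∥ AB]
   → B = (-8, 13)
3. C_x = -9/4  [C divides DE with DC:CE = 1/4:3/4]
4. C_y = 1/4  [C divides DE with DC:CE = 1/4:3/4]
   → C = (-9/4, 1/4)

B = (-8, 13)
C = (-9/4, 1/4)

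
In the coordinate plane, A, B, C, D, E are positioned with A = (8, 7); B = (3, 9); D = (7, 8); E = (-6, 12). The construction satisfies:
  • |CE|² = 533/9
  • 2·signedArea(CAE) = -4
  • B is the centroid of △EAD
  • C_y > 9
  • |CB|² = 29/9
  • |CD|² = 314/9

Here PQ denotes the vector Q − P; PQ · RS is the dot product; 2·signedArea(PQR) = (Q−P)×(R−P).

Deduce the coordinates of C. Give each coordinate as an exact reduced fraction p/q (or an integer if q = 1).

C = (4/3, 29/3)

1. C_x = 4/3  [line -5·x + -14·y + 142 = 0 ∩ |CB|² = 29/9]
2. C_y = 29/3  [line -5·x + -14·y + 142 = 0 ∩ |CB|² = 29/9]
   → C = (4/3, 29/3)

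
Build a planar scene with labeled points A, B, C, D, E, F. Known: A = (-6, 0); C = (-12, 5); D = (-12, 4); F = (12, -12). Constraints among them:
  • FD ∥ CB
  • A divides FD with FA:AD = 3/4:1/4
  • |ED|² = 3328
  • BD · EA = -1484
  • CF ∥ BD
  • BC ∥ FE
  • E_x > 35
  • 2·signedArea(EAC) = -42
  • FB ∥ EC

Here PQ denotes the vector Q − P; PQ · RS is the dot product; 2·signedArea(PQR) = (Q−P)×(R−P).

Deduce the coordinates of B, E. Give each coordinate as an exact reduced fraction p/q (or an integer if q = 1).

B = (-36, 21)
E = (36, -28)

1. B_x = -36  [CF ∥ BD ∩ FD ∥ CB]
2. B_y = 21  [CF ∥ BD ∩ FD ∥ CB]
   → B = (-36, 21)
3. E_x = 36  [FB ∥ EC ∩ BC ∥ FE]
4. E_y = -28  [FB ∥ EC ∩ BC ∥ FE]
   → E = (36, -28)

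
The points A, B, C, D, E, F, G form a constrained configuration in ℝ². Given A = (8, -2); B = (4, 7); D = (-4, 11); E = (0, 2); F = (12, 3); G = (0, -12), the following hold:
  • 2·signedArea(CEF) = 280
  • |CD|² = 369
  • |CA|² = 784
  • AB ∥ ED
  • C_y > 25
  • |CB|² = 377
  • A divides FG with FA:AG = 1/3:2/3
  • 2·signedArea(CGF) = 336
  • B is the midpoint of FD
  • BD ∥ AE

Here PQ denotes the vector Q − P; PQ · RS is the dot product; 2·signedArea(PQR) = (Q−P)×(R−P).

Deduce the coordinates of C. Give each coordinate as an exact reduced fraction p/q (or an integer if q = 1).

C = (8, 26)

1. C_x = 8  [2·signedArea(CEF) = 280 ∩ 2·signedArea(CGF) = 336]
2. C_y = 26  [2·signedArea(CEF) = 280 ∩ 2·signedArea(CGF) = 336]
   → C = (8, 26)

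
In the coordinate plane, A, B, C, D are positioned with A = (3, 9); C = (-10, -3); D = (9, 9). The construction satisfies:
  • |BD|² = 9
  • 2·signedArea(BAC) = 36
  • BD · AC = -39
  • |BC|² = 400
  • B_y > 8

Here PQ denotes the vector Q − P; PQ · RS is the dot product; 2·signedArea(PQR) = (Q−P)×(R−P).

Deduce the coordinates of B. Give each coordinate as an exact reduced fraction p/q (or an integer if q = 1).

B = (6, 9)

1. B_x = 6  [2·signedArea(BAC) = 36 ∩ BD · AC = -39]
2. B_y = 9  [2·signedArea(BAC) = 36 ∩ BD · AC = -39]
   → B = (6, 9)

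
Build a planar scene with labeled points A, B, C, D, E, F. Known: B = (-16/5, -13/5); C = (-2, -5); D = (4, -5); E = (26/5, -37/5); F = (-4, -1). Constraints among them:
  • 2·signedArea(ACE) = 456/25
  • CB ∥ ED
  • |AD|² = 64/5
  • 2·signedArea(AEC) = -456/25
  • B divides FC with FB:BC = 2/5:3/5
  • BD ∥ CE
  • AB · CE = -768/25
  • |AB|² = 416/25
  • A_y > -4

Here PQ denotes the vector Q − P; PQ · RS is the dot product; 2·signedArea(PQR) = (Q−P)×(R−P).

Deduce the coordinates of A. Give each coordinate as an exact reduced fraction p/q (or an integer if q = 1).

A = (4/5, -17/5)

1. A_x = 4/5  [AB · CE = -768/25 ∩ 2·signedArea(AEC) = -456/25]
2. A_y = -17/5  [AB · CE = -768/25 ∩ 2·signedArea(AEC) = -456/25]
   → A = (4/5, -17/5)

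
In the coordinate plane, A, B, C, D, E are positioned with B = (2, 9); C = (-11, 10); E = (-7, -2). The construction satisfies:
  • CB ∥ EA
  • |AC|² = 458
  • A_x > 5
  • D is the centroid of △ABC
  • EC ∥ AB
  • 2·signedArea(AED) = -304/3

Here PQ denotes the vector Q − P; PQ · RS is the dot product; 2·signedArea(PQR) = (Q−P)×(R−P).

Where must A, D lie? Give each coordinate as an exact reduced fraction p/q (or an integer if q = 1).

1. A_x = 6  [EC ∥ AB ∩ CB ∥ EA]
2. A_y = -3  [EC ∥ AB ∩ CB ∥ EA]
   → A = (6, -3)
3. D_x = -1  [D is the centroid of △ABC]
4. D_y = 16/3  [D is the centroid of △ABC]
   → D = (-1, 16/3)

A = (6, -3)
D = (-1, 16/3)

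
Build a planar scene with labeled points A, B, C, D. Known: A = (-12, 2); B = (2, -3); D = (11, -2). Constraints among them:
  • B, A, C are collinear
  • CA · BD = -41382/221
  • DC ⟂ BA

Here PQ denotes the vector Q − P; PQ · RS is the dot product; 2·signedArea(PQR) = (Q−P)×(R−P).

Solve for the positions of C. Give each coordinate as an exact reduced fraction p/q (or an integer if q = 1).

1. C_x = 2136/221  [B, A, C are collinear ∩ DC ⟂ BA]
2. C_y = -1268/221  [B, A, C are collinear ∩ DC ⟂ BA]
   → C = (2136/221, -1268/221)

C = (2136/221, -1268/221)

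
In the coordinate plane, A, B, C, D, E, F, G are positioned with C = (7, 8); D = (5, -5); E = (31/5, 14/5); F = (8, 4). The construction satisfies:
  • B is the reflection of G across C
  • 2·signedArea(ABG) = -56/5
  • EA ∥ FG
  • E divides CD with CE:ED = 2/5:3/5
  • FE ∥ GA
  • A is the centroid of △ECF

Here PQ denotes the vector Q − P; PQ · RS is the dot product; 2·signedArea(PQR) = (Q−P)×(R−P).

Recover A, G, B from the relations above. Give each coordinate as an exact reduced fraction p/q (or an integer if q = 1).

A = (106/15, 74/15)
B = (77/15, 148/15)
G = (133/15, 92/15)

1. A_x = 106/15  [A is the centroid of △ECF]
2. A_y = 74/15  [A is the centroid of △ECF]
   → A = (106/15, 74/15)
3. G_x = 133/15  [FE ∥ GA ∩ EA ∥ FG]
4. G_y = 92/15  [FE ∥ GA ∩ EA ∥ FG]
   → G = (133/15, 92/15)
5. B_x = 77/15  [B is the reflection of G across C]
6. B_y = 148/15  [B is the reflection of G across C]
   → B = (77/15, 148/15)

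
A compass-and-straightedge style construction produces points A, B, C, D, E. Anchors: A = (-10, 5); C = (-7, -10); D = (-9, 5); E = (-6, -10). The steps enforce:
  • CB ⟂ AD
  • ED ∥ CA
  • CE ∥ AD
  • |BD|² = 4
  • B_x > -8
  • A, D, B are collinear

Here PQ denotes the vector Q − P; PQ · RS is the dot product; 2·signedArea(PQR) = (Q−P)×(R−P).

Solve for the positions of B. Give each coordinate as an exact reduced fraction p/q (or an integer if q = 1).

B = (-7, 5)

1. B_x = -7  [A, D, B are collinear ∩ CB ⟂ AD]
2. B_y = 5  [A, D, B are collinear ∩ CB ⟂ AD]
   → B = (-7, 5)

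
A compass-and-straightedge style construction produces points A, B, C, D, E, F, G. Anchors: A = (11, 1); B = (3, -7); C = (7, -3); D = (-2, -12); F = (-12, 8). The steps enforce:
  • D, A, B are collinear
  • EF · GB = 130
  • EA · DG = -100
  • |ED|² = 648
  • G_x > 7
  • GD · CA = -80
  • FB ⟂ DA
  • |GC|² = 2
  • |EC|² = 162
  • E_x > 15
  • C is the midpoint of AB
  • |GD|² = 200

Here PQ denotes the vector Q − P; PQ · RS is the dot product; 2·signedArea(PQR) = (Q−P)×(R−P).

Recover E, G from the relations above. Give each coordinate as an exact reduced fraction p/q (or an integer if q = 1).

1. G_x = 8  [line -4·x + -4·y + 24 = 0 ∩ |GC|² = 2]
2. G_y = -2  [line -4·x + -4·y + 24 = 0 ∩ |GC|² = 2]
   → G = (8, -2)
3. E_x = 16  [line 5·x + 5·y + -110 = 0 ∩ |EC|² = 162]
4. E_y = 6  [line 5·x + 5·y + -110 = 0 ∩ |EC|² = 162]
   → E = (16, 6)

E = (16, 6)
G = (8, -2)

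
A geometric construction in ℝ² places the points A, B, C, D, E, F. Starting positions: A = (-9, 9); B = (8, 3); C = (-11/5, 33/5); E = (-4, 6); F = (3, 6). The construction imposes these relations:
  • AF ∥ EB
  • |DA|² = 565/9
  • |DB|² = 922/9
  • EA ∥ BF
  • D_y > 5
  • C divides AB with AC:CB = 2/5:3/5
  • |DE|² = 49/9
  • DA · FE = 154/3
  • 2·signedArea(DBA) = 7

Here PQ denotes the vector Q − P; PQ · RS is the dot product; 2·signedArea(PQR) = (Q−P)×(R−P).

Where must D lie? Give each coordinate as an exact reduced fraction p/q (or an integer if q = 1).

D = (-5/3, 6)

1. D_x = -5/3  [DA · FE = 154/3 ∩ 2·signedArea(DBA) = 7]
2. D_y = 6  [DA · FE = 154/3 ∩ 2·signedArea(DBA) = 7]
   → D = (-5/3, 6)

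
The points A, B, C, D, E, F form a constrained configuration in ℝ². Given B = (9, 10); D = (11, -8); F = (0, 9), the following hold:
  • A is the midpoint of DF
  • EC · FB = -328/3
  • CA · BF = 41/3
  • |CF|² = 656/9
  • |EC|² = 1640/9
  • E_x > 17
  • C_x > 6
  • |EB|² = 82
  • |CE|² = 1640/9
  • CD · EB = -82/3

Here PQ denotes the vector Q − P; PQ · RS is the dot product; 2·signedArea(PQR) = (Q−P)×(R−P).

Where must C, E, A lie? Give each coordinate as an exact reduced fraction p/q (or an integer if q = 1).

1. A_x = 11/2  [A is the midpoint of DF]
2. A_y = 1/2  [A is the midpoint of DF]
   → A = (11/2, 1/2)
3. C_x = 20/3  [line 9·x + 1·y + -191/3 = 0 ∩ |CF|² = 656/9]
4. C_y = 11/3  [line 9·x + 1·y + -191/3 = 0 ∩ |CF|² = 656/9]
   → C = (20/3, 11/3)
5. E_x = 18  [CD · EB = -82/3 ∩ EC · FB = -328/3]
6. E_y = 11  [CD · EB = -82/3 ∩ EC · FB = -328/3]
   → E = (18, 11)

A = (11/2, 1/2)
C = (20/3, 11/3)
E = (18, 11)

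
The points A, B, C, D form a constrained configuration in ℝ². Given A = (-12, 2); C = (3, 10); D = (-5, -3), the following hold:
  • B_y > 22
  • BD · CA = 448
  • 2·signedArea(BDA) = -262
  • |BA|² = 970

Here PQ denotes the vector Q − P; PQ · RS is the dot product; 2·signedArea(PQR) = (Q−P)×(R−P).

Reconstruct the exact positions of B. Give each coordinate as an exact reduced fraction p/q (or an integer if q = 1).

B = (11, 23)

1. B_x = 11  [BD · CA = 448 ∩ 2·signedArea(BDA) = -262]
2. B_y = 23  [BD · CA = 448 ∩ 2·signedArea(BDA) = -262]
   → B = (11, 23)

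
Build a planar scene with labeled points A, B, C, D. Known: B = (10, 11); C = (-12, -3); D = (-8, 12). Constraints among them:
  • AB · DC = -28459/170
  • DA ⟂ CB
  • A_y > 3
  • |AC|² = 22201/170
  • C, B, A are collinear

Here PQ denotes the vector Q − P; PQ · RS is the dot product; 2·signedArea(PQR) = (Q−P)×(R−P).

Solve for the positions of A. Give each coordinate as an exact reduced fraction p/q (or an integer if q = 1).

1. A_x = -401/170  [C, B, A are collinear ∩ DA ⟂ CB]
2. A_y = 533/170  [C, B, A are collinear ∩ DA ⟂ CB]
   → A = (-401/170, 533/170)

A = (-401/170, 533/170)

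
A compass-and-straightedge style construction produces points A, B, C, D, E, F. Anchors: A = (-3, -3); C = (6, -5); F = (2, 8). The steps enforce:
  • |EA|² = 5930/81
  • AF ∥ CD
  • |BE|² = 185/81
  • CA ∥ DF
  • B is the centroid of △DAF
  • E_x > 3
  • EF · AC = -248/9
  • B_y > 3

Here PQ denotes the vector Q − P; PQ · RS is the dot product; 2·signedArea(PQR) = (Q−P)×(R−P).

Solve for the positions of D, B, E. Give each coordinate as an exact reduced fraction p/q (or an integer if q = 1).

1. D_x = 11  [CA ∥ DF ∩ AF ∥ CD]
2. D_y = 6  [CA ∥ DF ∩ AF ∥ CD]
   → D = (11, 6)
3. B_x = 10/3  [B is the centroid of △DAF]
4. B_y = 11/3  [B is the centroid of △DAF]
   → B = (10/3, 11/3)
5. E_x = 34/9  [line -9·x + 2·y + 266/9 = 0 ∩ |EA|² = 5930/81]
6. E_y = 20/9  [line -9·x + 2·y + 266/9 = 0 ∩ |EA|² = 5930/81]
   → E = (34/9, 20/9)

B = (10/3, 11/3)
D = (11, 6)
E = (34/9, 20/9)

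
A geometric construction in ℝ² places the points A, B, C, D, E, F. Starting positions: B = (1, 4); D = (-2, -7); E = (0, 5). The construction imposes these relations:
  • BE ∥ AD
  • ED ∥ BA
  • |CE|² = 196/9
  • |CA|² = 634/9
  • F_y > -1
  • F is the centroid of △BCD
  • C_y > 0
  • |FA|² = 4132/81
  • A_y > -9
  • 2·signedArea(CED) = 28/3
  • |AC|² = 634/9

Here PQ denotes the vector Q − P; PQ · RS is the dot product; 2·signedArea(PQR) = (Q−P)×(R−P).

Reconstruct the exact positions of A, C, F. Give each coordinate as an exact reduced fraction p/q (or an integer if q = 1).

1. A_x = -1  [BE ∥ AD ∩ ED ∥ BA]
2. A_y = -8  [BE ∥ AD ∩ ED ∥ BA]
   → A = (-1, -8)
3. C_x = 0  [line 12·x + -2·y + 2/3 = 0 ∩ |CA|² = 634/9]
4. C_y = 1/3  [line 12·x + -2·y + 2/3 = 0 ∩ |CA|² = 634/9]
   → C = (0, 1/3)
5. F_x = -1/3  [F is the centroid of △BCD]
6. F_y = -8/9  [F is the centroid of △BCD]
   → F = (-1/3, -8/9)

A = (-1, -8)
C = (0, 1/3)
F = (-1/3, -8/9)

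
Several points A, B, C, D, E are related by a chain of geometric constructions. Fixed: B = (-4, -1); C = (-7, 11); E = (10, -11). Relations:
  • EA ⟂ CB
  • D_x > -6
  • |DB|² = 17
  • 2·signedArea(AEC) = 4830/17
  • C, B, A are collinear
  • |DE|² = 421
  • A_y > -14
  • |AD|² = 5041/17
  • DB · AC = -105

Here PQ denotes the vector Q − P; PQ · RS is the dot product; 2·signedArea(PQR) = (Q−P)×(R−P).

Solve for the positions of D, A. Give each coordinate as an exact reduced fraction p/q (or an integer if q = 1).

A = (-14/17, -233/17)
D = (-5, 3)

1. A_x = -14/17  [C, B, A are collinear ∩ EA ⟂ CB]
2. A_y = -233/17  [C, B, A are collinear ∩ EA ⟂ CB]
   → A = (-14/17, -233/17)
3. D_x = -5  [line 105/17·x + -420/17·y + 105 = 0 ∩ |DB|² = 17]
4. D_y = 3  [line 105/17·x + -420/17·y + 105 = 0 ∩ |DB|² = 17]
   → D = (-5, 3)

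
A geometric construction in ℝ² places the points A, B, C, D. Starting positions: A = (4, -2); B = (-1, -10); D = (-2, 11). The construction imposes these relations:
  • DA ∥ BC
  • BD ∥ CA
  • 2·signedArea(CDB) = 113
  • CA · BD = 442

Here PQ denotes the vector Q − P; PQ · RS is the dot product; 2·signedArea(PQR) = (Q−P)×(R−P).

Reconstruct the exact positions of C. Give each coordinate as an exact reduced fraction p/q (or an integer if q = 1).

1. C_x = 5  [BD ∥ CA ∩ DA ∥ BC]
2. C_y = -23  [BD ∥ CA ∩ DA ∥ BC]
   → C = (5, -23)

C = (5, -23)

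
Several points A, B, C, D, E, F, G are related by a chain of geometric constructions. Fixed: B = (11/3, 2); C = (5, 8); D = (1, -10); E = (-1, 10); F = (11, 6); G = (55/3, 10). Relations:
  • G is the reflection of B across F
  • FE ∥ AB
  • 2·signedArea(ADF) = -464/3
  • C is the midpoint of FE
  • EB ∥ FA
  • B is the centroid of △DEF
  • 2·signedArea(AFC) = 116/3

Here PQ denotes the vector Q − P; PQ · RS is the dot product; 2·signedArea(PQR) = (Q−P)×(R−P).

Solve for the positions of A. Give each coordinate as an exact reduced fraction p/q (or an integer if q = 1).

A = (47/3, -2)

1. A_x = 47/3  [FE ∥ AB ∩ EB ∥ FA]
2. A_y = -2  [FE ∥ AB ∩ EB ∥ FA]
   → A = (47/3, -2)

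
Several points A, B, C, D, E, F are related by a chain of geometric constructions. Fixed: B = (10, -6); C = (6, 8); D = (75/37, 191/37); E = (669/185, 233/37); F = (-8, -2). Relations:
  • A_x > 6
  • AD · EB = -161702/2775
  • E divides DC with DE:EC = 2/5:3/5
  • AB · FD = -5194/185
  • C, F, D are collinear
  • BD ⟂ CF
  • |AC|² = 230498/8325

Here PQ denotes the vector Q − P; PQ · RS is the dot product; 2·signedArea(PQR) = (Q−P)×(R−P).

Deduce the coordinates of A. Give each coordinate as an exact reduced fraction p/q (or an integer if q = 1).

1. A_x = 3629/555  [AD · EB = -161702/2775 ∩ AB · FD = -5194/185]
2. A_y = 307/111  [AD · EB = -161702/2775 ∩ AB · FD = -5194/185]
   → A = (3629/555, 307/111)

A = (3629/555, 307/111)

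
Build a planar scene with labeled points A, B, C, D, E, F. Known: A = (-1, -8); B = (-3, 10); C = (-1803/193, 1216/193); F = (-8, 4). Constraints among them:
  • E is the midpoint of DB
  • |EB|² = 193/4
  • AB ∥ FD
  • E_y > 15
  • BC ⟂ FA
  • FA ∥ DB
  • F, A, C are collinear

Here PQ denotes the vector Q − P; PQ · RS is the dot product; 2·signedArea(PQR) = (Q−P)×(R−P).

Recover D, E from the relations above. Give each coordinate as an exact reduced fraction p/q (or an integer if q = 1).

D = (-10, 22)
E = (-13/2, 16)

1. D_x = -10  [FA ∥ DB ∩ AB ∥ FD]
2. D_y = 22  [FA ∥ DB ∩ AB ∥ FD]
   → D = (-10, 22)
3. E_x = -13/2  [E is the midpoint of DB]
4. E_y = 16  [E is the midpoint of DB]
   → E = (-13/2, 16)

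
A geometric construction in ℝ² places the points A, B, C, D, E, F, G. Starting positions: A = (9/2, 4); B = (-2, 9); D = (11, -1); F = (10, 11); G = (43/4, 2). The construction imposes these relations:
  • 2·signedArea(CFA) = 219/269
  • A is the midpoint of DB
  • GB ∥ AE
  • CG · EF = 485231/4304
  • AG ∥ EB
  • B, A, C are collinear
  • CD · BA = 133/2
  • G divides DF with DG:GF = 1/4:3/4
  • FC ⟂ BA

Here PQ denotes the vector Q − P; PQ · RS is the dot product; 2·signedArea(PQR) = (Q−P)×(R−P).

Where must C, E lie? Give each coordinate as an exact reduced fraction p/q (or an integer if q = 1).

C = (1230/269, 1061/269)
E = (-33/4, 11)

1. C_x = 1230/269  [B, A, C are collinear ∩ FC ⟂ BA]
2. C_y = 1061/269  [B, A, C are collinear ∩ FC ⟂ BA]
   → C = (1230/269, 1061/269)
3. E_x = -33/4  [AG ∥ EB ∩ GB ∥ AE]
4. E_y = 11  [AG ∥ EB ∩ GB ∥ AE]
   → E = (-33/4, 11)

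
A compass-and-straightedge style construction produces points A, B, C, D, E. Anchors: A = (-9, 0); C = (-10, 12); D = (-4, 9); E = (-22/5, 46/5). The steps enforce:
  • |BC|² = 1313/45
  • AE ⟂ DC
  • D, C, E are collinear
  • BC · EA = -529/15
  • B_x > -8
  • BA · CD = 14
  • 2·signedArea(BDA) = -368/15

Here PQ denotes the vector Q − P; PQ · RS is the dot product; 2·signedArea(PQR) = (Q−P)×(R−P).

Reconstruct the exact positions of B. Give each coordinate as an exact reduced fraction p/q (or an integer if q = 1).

1. B_x = -39/5  [BC · EA = -529/15 ∩ 2·signedArea(BDA) = -368/15]
2. B_y = 106/15  [BC · EA = -529/15 ∩ 2·signedArea(BDA) = -368/15]
   → B = (-39/5, 106/15)

B = (-39/5, 106/15)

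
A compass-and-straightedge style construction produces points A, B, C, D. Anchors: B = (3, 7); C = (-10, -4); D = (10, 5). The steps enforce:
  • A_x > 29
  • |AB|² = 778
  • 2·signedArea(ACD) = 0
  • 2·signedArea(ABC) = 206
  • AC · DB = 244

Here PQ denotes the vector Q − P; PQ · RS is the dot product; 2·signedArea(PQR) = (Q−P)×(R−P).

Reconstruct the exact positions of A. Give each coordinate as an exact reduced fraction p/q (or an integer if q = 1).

A = (30, 14)

1. A_x = 30  [2·signedArea(ACD) = 0 ∩ 2·signedArea(ABC) = 206]
2. A_y = 14  [2·signedArea(ACD) = 0 ∩ 2·signedArea(ABC) = 206]
   → A = (30, 14)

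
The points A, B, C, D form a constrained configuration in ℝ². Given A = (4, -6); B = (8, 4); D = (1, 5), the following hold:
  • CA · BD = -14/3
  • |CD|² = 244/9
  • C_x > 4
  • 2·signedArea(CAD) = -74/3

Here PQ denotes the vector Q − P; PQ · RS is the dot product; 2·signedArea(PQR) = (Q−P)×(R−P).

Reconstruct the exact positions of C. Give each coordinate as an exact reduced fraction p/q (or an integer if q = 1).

C = (13/3, 1)

1. C_x = 13/3  [2·signedArea(CAD) = -74/3 ∩ CA · BD = -14/3]
2. C_y = 1  [2·signedArea(CAD) = -74/3 ∩ CA · BD = -14/3]
   → C = (13/3, 1)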